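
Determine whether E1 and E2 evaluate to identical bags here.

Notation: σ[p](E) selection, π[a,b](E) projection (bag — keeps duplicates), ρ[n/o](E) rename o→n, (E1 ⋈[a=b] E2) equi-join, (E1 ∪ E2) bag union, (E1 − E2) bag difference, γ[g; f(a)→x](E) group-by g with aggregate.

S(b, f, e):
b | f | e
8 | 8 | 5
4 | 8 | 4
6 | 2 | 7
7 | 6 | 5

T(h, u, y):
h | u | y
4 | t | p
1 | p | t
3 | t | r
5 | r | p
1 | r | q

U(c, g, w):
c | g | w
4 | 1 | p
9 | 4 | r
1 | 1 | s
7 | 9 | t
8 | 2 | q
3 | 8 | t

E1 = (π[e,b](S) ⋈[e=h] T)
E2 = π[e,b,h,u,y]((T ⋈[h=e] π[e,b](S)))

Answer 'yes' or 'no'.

E1 subexpression sizes:
  S → 4
  π[e,b](S) → 4
  T → 5
  (π[e,b](S) ⋈[e=h] T) → 3
E2 subexpression sizes:
  T → 5
  S → 4
  π[e,b](S) → 4
  (T ⋈[h=e] π[e,b](S)) → 3
  π[e,b,h,u,y]((T ⋈[h=e] π[e,b](S))) → 3

E1 and E2 produce the same multiset:
e | b | h | u | y
4 | 4 | 4 | t | p
5 | 7 | 5 | r | p
5 | 8 | 5 | r | p

yes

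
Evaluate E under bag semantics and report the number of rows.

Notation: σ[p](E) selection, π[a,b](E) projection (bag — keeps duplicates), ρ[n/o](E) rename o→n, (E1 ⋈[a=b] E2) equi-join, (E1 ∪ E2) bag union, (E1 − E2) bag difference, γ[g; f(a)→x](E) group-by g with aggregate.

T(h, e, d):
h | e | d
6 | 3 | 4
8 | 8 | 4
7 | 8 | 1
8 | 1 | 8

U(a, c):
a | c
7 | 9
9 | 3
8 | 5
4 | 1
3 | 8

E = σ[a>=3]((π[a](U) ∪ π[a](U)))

Per-node cardinality:
  U → 5
  π[a](U) → 5
  U → 5
  π[a](U) → 5
  (π[a](U) ∪ π[a](U)) → 10
  σ[a>=3]((π[a](U) ∪ π[a](U))) → 10

|E| = 10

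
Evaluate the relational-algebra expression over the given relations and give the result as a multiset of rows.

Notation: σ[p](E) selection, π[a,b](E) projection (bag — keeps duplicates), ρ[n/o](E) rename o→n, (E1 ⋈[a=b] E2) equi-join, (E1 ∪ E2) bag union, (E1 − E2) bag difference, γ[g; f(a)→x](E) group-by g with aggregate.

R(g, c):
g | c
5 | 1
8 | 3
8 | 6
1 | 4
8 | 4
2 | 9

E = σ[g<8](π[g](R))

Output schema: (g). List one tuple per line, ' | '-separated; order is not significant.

Per-node cardinality:
  R → 6
  π[g](R) → 6
  σ[g<8](π[g](R)) → 3

== RESULT ==
g
1
2
5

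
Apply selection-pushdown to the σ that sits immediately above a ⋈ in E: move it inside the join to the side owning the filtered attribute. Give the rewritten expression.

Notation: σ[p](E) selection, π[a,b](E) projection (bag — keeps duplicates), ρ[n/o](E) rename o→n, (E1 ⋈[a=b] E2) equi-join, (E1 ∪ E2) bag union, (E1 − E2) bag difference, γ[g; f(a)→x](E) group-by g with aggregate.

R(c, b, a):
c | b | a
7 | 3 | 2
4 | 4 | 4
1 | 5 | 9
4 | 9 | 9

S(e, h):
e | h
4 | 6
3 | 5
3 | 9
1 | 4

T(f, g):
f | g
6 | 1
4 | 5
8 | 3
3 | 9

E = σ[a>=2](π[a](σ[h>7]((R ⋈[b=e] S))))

σ filters on h, owned by the right side.
E' = σ[a>=2](π[a]((R ⋈[b=e] σ[h>7](S))))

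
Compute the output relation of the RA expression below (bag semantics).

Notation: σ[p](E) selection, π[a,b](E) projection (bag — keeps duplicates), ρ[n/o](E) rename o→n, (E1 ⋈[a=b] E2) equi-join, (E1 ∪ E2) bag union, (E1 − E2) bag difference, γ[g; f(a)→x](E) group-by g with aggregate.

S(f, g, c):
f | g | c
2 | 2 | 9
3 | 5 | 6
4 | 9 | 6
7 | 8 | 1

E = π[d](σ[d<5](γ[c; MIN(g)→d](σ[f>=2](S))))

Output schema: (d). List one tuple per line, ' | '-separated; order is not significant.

Subexpression sizes:
  S → 4
  σ[f>=2](S) → 4
  γ[c; MIN(g)→d](σ[f>=2](S)) → 3
  σ[d<5](γ[c; MIN(g)→d](σ[f>=2](S))) → 1
  π[d](σ[d<5](γ[c; MIN(g)→d](σ[f>=2](S)))) → 1

== RESULT ==
d
2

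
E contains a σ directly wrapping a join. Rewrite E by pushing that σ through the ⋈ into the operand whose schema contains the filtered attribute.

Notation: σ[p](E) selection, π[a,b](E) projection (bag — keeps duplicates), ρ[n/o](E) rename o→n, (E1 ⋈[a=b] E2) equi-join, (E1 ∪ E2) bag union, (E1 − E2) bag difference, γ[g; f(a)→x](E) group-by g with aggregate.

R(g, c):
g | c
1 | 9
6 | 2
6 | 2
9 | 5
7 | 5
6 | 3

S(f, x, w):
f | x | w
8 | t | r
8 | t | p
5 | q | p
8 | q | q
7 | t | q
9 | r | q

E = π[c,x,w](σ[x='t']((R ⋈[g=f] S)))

σ filters on x, owned by the right side.
E' = π[c,x,w]((R ⋈[g=f] σ[x='t'](S)))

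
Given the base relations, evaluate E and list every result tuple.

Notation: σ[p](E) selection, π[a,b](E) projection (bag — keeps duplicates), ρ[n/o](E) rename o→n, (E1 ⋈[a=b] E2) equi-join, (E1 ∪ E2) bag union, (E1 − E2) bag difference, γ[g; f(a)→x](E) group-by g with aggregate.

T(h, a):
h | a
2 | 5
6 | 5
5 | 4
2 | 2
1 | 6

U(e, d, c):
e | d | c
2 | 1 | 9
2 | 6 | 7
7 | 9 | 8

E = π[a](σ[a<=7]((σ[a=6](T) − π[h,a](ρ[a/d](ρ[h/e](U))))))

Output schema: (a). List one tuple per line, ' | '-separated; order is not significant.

Per-node cardinality:
  T → 5
  σ[a=6](T) → 1
  U → 3
  ρ[h/e](U) → 3
  ρ[a/d](ρ[h/e](U)) → 3
  π[h,a](ρ[a/d](ρ[h/e](U))) → 3
  (σ[a=6](T) − π[h,a](ρ[a/d](ρ[h/e](U)))) → 1
  σ[a<=7]((σ[a=6](T) − π[h,a](ρ[a/d](ρ[h/e](U))))) → 1
  π[a](σ[a<=7]((σ[a=6](T) − π[h,a](ρ[a/d](ρ[h/e](U)))))) → 1

== RESULT ==
a
6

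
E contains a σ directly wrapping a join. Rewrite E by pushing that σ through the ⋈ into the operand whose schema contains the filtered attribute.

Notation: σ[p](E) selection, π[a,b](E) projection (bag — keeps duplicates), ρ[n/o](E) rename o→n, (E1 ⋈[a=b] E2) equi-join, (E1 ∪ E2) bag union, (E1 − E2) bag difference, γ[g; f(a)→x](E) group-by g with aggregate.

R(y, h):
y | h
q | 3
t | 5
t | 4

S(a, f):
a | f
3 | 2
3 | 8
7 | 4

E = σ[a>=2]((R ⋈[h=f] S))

σ filters on a, owned by the right side.
E' = (R ⋈[h=f] σ[a>=2](S))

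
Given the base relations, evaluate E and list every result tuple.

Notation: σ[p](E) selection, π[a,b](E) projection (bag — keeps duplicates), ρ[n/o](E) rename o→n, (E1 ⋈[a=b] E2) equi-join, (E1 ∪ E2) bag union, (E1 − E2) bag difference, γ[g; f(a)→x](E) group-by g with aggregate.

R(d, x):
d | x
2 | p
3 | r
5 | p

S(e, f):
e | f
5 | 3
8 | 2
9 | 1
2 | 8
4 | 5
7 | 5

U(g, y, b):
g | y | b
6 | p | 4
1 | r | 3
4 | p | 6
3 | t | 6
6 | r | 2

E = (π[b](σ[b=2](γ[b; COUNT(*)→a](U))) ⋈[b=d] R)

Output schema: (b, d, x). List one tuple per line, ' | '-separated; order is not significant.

Subexpression sizes:
  U → 5
  γ[b; COUNT(*)→a](U) → 4
  σ[b=2](γ[b; COUNT(*)→a](U)) → 1
  π[b](σ[b=2](γ[b; COUNT(*)→a](U))) → 1
  R → 3
  (π[b](σ[b=2](γ[b; COUNT(*)→a](U))) ⋈[b=d] R) → 1

== RESULT ==
b | d | x
2 | 2 | p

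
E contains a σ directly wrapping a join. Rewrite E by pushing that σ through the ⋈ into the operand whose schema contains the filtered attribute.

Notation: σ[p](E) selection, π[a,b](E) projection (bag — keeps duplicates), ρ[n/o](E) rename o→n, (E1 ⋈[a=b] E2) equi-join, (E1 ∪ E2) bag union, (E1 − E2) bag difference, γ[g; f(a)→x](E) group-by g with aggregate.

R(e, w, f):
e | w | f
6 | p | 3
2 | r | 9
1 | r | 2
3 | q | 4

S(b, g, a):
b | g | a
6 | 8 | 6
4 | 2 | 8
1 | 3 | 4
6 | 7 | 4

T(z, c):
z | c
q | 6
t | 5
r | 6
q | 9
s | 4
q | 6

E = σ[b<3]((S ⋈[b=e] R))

σ filters on b, owned by the left side.
E' = (σ[b<3](S) ⋈[b=e] R)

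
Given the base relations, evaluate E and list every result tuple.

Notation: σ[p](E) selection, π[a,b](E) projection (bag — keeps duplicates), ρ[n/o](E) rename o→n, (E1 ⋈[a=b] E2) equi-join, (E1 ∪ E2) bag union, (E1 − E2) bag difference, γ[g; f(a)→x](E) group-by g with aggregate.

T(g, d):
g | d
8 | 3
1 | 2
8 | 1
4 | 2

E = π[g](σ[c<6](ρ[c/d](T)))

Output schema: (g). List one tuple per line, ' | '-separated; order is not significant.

Stepwise |·|:
  T → 4
  ρ[c/d](T) → 4
  σ[c<6](ρ[c/d](T)) → 4
  π[g](σ[c<6](ρ[c/d](T))) → 4

== RESULT ==
g
1
4
8
8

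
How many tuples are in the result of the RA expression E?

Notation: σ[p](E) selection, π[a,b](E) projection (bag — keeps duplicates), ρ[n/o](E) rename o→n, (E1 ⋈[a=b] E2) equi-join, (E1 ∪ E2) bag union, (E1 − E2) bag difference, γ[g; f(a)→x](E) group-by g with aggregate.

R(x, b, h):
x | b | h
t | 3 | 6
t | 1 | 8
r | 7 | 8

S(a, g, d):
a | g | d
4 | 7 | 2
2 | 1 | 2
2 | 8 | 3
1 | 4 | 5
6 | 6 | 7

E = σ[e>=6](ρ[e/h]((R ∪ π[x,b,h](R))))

Row counts bottom-up:
  R → 3
  R → 3
  π[x,b,h](R) → 3
  (R ∪ π[x,b,h](R)) → 6
  ρ[e/h]((R ∪ π[x,b,h](R))) → 6
  σ[e>=6](ρ[e/h]((R ∪ π[x,b,h](R)))) → 6

|E| = 6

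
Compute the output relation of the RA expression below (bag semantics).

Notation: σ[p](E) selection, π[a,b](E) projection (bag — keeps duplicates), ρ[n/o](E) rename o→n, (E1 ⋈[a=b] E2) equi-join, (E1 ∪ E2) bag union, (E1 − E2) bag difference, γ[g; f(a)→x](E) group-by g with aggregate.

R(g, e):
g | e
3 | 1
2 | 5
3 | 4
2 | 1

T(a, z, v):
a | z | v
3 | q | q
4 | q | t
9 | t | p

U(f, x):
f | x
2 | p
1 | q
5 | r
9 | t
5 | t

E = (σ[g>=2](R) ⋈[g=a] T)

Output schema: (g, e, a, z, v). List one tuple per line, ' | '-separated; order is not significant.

Stepwise |·|:
  R → 4
  σ[g>=2](R) → 4
  T → 3
  (σ[g>=2](R) ⋈[g=a] T) → 2

== RESULT ==
g | e | a | z | v
3 | 1 | 3 | q | q
3 | 4 | 3 | q | q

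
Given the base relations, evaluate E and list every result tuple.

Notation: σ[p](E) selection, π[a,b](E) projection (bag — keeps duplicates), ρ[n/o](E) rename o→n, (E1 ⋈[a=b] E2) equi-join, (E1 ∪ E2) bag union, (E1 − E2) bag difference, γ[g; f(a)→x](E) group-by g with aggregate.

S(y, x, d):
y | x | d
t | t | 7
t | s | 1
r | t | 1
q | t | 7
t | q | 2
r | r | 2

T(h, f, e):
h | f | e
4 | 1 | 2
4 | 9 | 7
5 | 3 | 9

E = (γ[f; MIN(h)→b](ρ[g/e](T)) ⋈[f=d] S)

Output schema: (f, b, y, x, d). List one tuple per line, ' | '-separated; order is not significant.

Subexpression sizes:
  T → 3
  ρ[g/e](T) → 3
  γ[f; MIN(h)→b](ρ[g/e](T)) → 3
  S → 6
  (γ[f; MIN(h)→b](ρ[g/e](T)) ⋈[f=d] S) → 2

== RESULT ==
f | b | y | x | d
1 | 4 | r | t | 1
1 | 4 | t | s | 1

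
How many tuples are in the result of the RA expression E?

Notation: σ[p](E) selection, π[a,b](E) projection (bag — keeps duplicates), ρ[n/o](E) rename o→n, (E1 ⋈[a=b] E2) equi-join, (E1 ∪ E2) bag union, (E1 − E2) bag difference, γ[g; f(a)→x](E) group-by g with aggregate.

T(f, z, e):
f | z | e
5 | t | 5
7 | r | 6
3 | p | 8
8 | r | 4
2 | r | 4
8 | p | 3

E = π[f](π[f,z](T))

Stepwise |·|:
  T → 6
  π[f,z](T) → 6
  π[f](π[f,z](T)) → 6

|E| = 6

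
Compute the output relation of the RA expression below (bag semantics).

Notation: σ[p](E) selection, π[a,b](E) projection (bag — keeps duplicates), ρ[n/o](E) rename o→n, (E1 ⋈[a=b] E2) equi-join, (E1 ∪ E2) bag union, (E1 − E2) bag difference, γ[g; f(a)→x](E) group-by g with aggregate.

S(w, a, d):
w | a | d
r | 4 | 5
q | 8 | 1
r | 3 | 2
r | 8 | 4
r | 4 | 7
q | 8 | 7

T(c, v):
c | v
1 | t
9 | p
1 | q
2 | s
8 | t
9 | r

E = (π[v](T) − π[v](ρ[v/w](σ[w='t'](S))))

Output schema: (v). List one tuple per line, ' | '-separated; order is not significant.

Row counts bottom-up:
  T → 6
  π[v](T) → 6
  S → 6
  σ[w='t'](S) → 0
  ρ[v/w](σ[w='t'](S)) → 0
  π[v](ρ[v/w](σ[w='t'](S))) → 0
  (π[v](T) − π[v](ρ[v/w](σ[w='t'](S)))) → 6

== RESULT ==
v
p
q
r
s
t
t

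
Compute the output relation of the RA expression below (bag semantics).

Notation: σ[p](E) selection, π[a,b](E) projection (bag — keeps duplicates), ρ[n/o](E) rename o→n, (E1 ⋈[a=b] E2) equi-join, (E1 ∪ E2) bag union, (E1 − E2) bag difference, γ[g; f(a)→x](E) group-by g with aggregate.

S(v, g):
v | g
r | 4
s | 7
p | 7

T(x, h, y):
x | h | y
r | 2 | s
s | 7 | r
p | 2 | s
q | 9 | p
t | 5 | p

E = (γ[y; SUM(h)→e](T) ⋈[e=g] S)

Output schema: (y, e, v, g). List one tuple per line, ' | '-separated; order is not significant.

Per-node cardinality:
  T → 5
  γ[y; SUM(h)→e](T) → 3
  S → 3
  (γ[y; SUM(h)→e](T) ⋈[e=g] S) → 3

== RESULT ==
y | e | v | g
r | 7 | p | 7
r | 7 | s | 7
s | 4 | r | 4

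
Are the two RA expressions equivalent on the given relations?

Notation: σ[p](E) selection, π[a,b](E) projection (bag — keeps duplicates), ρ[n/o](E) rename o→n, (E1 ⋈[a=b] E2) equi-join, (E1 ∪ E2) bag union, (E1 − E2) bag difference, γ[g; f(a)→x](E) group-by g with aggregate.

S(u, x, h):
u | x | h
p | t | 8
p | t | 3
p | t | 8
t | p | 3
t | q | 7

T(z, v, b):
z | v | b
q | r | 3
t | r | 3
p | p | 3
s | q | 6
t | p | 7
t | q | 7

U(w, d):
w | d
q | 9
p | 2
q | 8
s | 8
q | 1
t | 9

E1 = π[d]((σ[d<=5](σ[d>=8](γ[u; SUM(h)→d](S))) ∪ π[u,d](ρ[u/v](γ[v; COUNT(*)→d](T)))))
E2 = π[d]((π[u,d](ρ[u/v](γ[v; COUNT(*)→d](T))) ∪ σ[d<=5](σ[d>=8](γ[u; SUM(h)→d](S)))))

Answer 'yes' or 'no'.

E1 stepwise |·|:
  S → 5
  γ[u; SUM(h)→d](S) → 2
  σ[d>=8](γ[u; SUM(h)→d](S)) → 2
  σ[d<=5](σ[d>=8](γ[u; SUM(h)→d](S))) → 0
  T → 6
  γ[v; COUNT(*)→d](T) → 3
  ρ[u/v](γ[v; COUNT(*)→d](T)) → 3
  π[u,d](ρ[u/v](γ[v; COUNT(*)→d](T))) → 3
  (σ[d<=5](σ[d>=8](γ[u; SUM(h)→d](S))) ∪ π[u,d](ρ[u/v](γ[v; COUNT(*)→d](T)))) → 3
  π[d]((σ[d<=5](σ[d>=8](γ[u; SUM(h)→d](S))) ∪ π[u,d](ρ[u/v](γ[v; COUNT(*)→d](T))))) → 3
E2 stepwise |·|:
  T → 6
  γ[v; COUNT(*)→d](T) → 3
  ρ[u/v](γ[v; COUNT(*)→d](T)) → 3
  π[u,d](ρ[u/v](γ[v; COUNT(*)→d](T))) → 3
  S → 5
  γ[u; SUM(h)→d](S) → 2
  σ[d>=8](γ[u; SUM(h)→d](S)) → 2
  σ[d<=5](σ[d>=8](γ[u; SUM(h)→d](S))) → 0
  (π[u,d](ρ[u/v](γ[v; COUNT(*)→d](T))) ∪ σ[d<=5](σ[d>=8](γ[u; SUM(h)→d](S)))) → 3
  π[d]((π[u,d](ρ[u/v](γ[v; COUNT(*)→d](T))) ∪ σ[d<=5](σ[d>=8](γ[u; SUM(h)→d](S))))) → 3

E1 and E2 produce the same multiset:
d
2
2
2

yes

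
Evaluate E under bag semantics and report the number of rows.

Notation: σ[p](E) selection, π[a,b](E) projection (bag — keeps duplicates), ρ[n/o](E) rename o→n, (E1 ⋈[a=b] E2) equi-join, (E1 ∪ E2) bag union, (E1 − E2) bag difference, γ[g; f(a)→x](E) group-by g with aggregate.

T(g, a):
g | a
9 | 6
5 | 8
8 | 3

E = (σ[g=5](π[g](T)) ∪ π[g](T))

Stepwise |·|:
  T → 3
  π[g](T) → 3
  σ[g=5](π[g](T)) → 1
  T → 3
  π[g](T) → 3
  (σ[g=5](π[g](T)) ∪ π[g](T)) → 4

|E| = 4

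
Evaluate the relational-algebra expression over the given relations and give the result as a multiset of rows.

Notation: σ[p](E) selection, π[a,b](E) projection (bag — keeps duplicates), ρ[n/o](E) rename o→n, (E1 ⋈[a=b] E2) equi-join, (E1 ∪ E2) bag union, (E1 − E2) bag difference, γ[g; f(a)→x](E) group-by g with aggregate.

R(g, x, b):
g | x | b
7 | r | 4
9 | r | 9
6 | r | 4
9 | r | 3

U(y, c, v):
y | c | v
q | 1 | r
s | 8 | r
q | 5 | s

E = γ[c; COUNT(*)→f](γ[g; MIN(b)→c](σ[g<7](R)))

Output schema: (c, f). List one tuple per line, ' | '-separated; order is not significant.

Stepwise |·|:
  R → 4
  σ[g<7](R) → 1
  γ[g; MIN(b)→c](σ[g<7](R)) → 1
  γ[c; COUNT(*)→f](γ[g; MIN(b)→c](σ[g<7](R))) → 1

== RESULT ==
c | f
4 | 1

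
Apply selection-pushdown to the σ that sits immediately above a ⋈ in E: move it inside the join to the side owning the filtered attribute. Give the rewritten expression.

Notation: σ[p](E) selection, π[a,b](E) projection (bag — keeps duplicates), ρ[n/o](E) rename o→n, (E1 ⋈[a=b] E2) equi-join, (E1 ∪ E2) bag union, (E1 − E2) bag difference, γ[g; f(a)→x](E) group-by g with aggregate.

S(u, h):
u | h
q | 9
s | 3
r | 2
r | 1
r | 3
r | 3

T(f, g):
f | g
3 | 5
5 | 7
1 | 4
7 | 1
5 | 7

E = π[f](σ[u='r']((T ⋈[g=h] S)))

σ filters on u, owned by the right side.
E' = π[f]((T ⋈[g=h] σ[u='r'](S)))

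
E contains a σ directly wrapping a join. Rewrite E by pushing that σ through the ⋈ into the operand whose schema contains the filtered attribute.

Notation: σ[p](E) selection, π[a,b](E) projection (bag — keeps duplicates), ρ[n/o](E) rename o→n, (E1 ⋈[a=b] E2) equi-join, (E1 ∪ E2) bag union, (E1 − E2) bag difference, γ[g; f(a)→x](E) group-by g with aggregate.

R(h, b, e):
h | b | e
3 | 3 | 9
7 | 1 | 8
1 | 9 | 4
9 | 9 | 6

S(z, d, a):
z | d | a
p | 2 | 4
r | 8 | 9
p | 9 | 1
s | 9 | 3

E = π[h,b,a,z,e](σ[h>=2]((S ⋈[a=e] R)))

σ filters on h, owned by the right side.
E' = π[h,b,a,z,e]((S ⋈[a=e] σ[h>=2](R)))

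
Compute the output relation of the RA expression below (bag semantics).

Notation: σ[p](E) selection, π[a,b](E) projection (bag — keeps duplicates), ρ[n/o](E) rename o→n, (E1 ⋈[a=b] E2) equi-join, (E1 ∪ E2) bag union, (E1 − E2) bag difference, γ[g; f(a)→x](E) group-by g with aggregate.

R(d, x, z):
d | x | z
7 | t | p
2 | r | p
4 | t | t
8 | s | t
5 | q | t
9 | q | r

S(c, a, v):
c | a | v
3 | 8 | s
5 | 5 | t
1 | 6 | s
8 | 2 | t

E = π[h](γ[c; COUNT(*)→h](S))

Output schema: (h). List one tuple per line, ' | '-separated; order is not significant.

Subexpression sizes:
  S → 4
  γ[c; COUNT(*)→h](S) → 4
  π[h](γ[c; COUNT(*)→h](S)) → 4

== RESULT ==
h
1
1
1
1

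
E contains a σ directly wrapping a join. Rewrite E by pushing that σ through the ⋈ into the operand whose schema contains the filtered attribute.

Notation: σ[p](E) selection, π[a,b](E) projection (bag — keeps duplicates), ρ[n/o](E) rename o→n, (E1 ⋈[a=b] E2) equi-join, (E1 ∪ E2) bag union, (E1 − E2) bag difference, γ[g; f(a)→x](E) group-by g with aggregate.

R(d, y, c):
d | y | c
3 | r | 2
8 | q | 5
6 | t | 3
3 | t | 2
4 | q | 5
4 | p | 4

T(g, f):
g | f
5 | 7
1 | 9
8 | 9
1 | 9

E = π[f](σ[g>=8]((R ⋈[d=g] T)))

σ filters on g, owned by the right side.
E' = π[f]((R ⋈[d=g] σ[g>=8](T)))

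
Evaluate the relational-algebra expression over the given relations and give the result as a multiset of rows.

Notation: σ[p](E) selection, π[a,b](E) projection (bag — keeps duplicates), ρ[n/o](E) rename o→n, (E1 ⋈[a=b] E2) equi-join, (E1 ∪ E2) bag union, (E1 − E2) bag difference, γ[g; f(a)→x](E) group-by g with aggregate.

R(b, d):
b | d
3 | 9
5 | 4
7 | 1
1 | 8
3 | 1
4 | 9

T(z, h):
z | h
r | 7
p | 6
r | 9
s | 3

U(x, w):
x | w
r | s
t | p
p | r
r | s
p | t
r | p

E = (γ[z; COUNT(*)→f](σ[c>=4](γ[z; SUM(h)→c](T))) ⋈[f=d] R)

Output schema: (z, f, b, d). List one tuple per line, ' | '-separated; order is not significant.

Per-node cardinality:
  T → 4
  γ[z; SUM(h)→c](T) → 3
  σ[c>=4](γ[z; SUM(h)→c](T)) → 2
  γ[z; COUNT(*)→f](σ[c>=4](γ[z; SUM(h)→c](T))) → 2
  R → 6
  (γ[z; COUNT(*)→f](σ[c>=4](γ[z; SUM(h)→c](T))) ⋈[f=d] R) → 4

== RESULT ==
z | f | b | d
p | 1 | 3 | 1
p | 1 | 7 | 1
r | 1 | 3 | 1
r | 1 | 7 | 1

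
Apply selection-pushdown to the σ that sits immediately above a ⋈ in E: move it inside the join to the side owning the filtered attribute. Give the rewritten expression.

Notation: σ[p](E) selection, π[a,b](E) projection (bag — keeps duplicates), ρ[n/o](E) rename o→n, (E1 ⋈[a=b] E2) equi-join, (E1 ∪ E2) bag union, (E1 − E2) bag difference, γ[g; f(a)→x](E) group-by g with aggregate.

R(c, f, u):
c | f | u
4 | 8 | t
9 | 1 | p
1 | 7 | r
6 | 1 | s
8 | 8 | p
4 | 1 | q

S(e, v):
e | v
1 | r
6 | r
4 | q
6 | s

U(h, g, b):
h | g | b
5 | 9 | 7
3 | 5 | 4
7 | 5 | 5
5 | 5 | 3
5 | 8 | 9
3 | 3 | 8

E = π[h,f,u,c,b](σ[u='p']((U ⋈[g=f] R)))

σ filters on u, owned by the right side.
E' = π[h,f,u,c,b]((U ⋈[g=f] σ[u='p'](R)))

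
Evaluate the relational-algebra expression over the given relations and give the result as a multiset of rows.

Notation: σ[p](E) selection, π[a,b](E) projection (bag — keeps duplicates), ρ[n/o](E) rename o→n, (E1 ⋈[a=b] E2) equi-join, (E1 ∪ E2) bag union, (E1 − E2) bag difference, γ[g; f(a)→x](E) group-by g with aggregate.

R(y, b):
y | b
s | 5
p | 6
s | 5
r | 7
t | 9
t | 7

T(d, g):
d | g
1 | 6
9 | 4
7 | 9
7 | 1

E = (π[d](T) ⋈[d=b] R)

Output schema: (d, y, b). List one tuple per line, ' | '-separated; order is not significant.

Per-node cardinality:
  T → 4
  π[d](T) → 4
  R → 6
  (π[d](T) ⋈[d=b] R) → 5

== RESULT ==
d | y | b
7 | r | 7
7 | r | 7
7 | t | 7
7 | t | 7
9 | t | 9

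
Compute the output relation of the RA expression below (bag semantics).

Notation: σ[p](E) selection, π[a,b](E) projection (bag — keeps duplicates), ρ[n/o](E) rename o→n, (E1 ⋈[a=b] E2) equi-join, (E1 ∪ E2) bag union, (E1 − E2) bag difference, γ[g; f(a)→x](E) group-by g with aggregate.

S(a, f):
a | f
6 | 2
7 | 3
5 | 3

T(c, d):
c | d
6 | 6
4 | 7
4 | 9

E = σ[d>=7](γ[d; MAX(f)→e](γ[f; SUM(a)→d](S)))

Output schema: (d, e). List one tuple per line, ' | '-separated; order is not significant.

Stepwise |·|:
  S → 3
  γ[f; SUM(a)→d](S) → 2
  γ[d; MAX(f)→e](γ[f; SUM(a)→d](S)) → 2
  σ[d>=7](γ[d; MAX(f)→e](γ[f; SUM(a)→d](S))) → 1

== RESULT ==
d | e
12 | 3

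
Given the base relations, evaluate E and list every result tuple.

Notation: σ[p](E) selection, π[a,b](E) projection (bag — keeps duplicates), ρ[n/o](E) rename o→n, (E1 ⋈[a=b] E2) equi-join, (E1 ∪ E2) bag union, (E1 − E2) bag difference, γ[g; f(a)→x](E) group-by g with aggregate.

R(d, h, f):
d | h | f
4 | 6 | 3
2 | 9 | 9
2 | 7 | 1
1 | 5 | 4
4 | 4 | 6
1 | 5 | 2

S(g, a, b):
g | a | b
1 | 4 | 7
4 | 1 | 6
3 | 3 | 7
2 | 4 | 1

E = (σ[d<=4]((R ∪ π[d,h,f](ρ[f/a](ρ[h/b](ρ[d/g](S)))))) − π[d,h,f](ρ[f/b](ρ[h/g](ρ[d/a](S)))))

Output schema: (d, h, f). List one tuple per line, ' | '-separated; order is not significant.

Subexpression sizes:
  R → 6
  S → 4
  ρ[d/g](S) → 4
  ρ[h/b](ρ[d/g](S)) → 4
  ρ[f/a](ρ[h/b](ρ[d/g](S))) → 4
  π[d,h,f](ρ[f/a](ρ[h/b](ρ[d/g](S)))) → 4
  (R ∪ π[d,h,f](ρ[f/a](ρ[h/b](ρ[d/g](S))))) → 10
  σ[d<=4]((R ∪ π[d,h,f](ρ[f/a](ρ[h/b](ρ[d/g](S)))))) → 10
  S → 4
  ρ[d/a](S) → 4
  ρ[h/g](ρ[d/a](S)) → 4
  ρ[f/b](ρ[h/g](ρ[d/a](S))) → 4
  π[d,h,f](ρ[f/b](ρ[h/g](ρ[d/a](S)))) → 4
  (σ[d<=4]((R ∪ π[d,h,f](ρ[f/a](ρ[h/b](ρ[d/g](S)))))) − π[d,h,f](ρ[f/b](ρ[h/g](ρ[d/a](S))))) → 10

== RESULT ==
d | h | f
1 | 5 | 2
1 | 5 | 4
1 | 7 | 4
2 | 1 | 4
2 | 7 | 1
2 | 9 | 9
3 | 7 | 3
4 | 4 | 6
4 | 6 | 1
4 | 6 | 3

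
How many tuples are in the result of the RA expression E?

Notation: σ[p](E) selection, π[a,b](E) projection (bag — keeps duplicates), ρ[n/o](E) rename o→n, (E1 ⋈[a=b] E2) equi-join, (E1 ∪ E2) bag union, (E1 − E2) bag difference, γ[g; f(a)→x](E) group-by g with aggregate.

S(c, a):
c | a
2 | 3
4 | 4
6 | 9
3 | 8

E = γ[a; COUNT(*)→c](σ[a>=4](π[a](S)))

Per-node cardinality:
  S → 4
  π[a](S) → 4
  σ[a>=4](π[a](S)) → 3
  γ[a; COUNT(*)→c](σ[a>=4](π[a](S))) → 3

|E| = 3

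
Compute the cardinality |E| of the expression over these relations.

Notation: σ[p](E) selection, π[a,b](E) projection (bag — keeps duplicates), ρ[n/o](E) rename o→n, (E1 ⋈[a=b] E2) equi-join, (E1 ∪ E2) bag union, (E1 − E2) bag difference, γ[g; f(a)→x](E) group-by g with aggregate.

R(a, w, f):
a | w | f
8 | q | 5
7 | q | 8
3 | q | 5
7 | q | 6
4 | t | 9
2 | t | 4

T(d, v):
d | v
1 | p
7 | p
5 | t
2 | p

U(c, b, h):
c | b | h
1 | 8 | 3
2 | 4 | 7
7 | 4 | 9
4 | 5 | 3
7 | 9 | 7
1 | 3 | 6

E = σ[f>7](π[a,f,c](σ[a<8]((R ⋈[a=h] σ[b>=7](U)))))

Per-node cardinality:
  R → 6
  U → 6
  σ[b>=7](U) → 2
  (R ⋈[a=h] σ[b>=7](U)) → 3
  σ[a<8]((R ⋈[a=h] σ[b>=7](U))) → 3
  π[a,f,c](σ[a<8]((R ⋈[a=h] σ[b>=7](U)))) → 3
  σ[f>7](π[a,f,c](σ[a<8]((R ⋈[a=h] σ[b>=7](U))))) → 1

|E| = 1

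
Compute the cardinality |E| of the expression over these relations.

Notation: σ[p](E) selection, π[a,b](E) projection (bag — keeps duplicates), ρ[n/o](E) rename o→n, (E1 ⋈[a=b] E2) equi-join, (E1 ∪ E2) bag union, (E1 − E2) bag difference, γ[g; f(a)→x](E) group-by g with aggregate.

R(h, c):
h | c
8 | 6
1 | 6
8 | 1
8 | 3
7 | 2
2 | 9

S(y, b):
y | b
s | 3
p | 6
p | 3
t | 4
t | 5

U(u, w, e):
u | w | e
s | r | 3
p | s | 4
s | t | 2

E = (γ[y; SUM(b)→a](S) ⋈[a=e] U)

Row counts bottom-up:
  S → 5
  γ[y; SUM(b)→a](S) → 3
  U → 3
  (γ[y; SUM(b)→a](S) ⋈[a=e] U) → 1

|E| = 1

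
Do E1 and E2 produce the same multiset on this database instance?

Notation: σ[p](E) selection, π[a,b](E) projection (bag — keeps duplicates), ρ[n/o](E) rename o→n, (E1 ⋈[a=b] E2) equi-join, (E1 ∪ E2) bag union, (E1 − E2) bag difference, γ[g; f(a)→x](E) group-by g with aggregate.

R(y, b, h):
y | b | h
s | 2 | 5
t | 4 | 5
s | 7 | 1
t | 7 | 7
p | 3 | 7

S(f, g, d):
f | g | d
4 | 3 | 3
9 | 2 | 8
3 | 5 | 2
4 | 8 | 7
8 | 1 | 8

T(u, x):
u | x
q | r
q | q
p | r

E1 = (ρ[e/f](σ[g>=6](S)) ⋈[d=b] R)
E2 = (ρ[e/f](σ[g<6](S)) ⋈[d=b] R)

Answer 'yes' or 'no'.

E1 stepwise |·|:
  S → 5
  σ[g>=6](S) → 1
  ρ[e/f](σ[g>=6](S)) → 1
  R → 5
  (ρ[e/f](σ[g>=6](S)) ⋈[d=b] R) → 2
E2 stepwise |·|:
  S → 5
  σ[g<6](S) → 4
  ρ[e/f](σ[g<6](S)) → 4
  R → 5
  (ρ[e/f](σ[g<6](S)) ⋈[d=b] R) → 2

E1 result:
e | g | d | y | b | h
4 | 8 | 7 | s | 7 | 1
4 | 8 | 7 | t | 7 | 7
E2 result:
e | g | d | y | b | h
3 | 5 | 2 | s | 2 | 5
4 | 3 | 3 | p | 3 | 7
Witness: (4, 8, 7, 's', 7, 1) appears 1× in E1 but 0× in E2.

no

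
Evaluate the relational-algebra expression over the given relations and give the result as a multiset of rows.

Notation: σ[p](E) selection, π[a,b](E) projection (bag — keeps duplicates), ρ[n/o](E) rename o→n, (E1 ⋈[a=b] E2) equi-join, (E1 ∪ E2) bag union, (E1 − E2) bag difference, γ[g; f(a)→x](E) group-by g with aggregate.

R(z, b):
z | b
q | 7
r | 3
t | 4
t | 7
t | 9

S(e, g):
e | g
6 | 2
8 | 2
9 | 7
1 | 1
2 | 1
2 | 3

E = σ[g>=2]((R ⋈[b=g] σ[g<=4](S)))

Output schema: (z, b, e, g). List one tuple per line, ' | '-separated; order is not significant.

Stepwise |·|:
  R → 5
  S → 6
  σ[g<=4](S) → 5
  (R ⋈[b=g] σ[g<=4](S)) → 1
  σ[g>=2]((R ⋈[b=g] σ[g<=4](S))) → 1

== RESULT ==
z | b | e | g
r | 3 | 2 | 3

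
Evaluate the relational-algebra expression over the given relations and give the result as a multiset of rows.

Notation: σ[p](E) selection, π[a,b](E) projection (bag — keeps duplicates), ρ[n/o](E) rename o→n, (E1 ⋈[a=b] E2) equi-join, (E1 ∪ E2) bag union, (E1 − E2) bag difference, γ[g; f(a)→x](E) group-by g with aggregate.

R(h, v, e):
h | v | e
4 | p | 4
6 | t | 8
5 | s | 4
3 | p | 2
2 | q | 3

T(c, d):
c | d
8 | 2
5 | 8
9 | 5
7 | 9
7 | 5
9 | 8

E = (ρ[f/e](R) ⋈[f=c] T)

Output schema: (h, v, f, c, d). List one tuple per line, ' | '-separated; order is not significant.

Subexpression sizes:
  R → 5
  ρ[f/e](R) → 5
  T → 6
  (ρ[f/e](R) ⋈[f=c] T) → 1

== RESULT ==
h | v | f | c | d
6 | t | 8 | 8 | 2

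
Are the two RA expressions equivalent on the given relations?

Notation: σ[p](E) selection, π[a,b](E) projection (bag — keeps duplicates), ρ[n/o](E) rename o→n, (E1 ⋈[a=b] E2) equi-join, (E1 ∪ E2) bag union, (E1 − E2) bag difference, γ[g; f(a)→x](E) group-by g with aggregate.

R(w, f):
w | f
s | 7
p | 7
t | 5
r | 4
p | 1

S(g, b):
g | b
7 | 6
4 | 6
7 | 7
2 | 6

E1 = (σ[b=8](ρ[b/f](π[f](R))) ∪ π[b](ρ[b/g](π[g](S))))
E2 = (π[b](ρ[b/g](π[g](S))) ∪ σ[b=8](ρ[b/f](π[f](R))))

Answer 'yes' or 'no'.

E1 subexpression sizes:
  R → 5
  π[f](R) → 5
  ρ[b/f](π[f](R)) → 5
  σ[b=8](ρ[b/f](π[f](R))) → 0
  S → 4
  π[g](S) → 4
  ρ[b/g](π[g](S)) → 4
  π[b](ρ[b/g](π[g](S))) → 4
  (σ[b=8](ρ[b/f](π[f](R))) ∪ π[b](ρ[b/g](π[g](S)))) → 4
E2 subexpression sizes:
  S → 4
  π[g](S) → 4
  ρ[b/g](π[g](S)) → 4
  π[b](ρ[b/g](π[g](S))) → 4
  R → 5
  π[f](R) → 5
  ρ[b/f](π[f](R)) → 5
  σ[b=8](ρ[b/f](π[f](R))) → 0
  (π[b](ρ[b/g](π[g](S))) ∪ σ[b=8](ρ[b/f](π[f](R)))) → 4

E1 and E2 produce the same multiset:
b
2
4
7
7

yes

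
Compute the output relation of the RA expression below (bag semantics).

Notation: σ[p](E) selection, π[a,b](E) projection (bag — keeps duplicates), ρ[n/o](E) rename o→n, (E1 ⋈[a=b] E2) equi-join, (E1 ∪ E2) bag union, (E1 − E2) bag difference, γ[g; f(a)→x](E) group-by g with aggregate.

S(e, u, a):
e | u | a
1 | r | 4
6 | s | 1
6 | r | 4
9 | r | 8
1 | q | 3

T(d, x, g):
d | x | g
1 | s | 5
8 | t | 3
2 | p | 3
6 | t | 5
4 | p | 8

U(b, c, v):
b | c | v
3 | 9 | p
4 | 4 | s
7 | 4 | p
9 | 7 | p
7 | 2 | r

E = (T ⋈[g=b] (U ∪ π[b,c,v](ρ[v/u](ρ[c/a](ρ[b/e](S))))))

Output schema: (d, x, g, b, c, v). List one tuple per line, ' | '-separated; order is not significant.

Stepwise |·|:
  T → 5
  U → 5
  S → 5
  ρ[b/e](S) → 5
  ρ[c/a](ρ[b/e](S)) → 5
  ρ[v/u](ρ[c/a](ρ[b/e](S))) → 5
  π[b,c,v](ρ[v/u](ρ[c/a](ρ[b/e](S)))) → 5
  (U ∪ π[b,c,v](ρ[v/u](ρ[c/a](ρ[b/e](S))))) → 10
  (T ⋈[g=b] (U ∪ π[b,c,v](ρ[v/u](ρ[c/a](ρ[b/e](S)))))) → 2

== RESULT ==
d | x | g | b | c | v
2 | p | 3 | 3 | 9 | p
8 | t | 3 | 3 | 9 | p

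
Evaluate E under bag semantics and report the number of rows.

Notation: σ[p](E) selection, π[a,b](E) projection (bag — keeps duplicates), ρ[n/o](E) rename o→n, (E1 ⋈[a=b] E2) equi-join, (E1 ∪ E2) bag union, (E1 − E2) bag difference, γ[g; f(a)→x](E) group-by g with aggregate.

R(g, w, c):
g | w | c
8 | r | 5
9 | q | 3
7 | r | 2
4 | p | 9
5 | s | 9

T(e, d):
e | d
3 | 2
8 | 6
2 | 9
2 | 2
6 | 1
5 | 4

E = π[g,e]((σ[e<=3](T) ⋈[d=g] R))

Subexpression sizes:
  T → 6
  σ[e<=3](T) → 3
  R → 5
  (σ[e<=3](T) ⋈[d=g] R) → 1
  π[g,e]((σ[e<=3](T) ⋈[d=g] R)) → 1

|E| = 1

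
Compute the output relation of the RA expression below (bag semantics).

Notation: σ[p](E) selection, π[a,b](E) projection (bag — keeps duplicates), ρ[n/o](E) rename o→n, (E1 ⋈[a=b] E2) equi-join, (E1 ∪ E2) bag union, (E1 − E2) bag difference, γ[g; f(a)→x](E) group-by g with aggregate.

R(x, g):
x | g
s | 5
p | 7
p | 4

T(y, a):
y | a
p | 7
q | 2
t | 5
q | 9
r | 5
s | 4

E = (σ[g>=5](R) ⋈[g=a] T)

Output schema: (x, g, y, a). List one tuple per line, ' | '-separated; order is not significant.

Per-node cardinality:
  R → 3
  σ[g>=5](R) → 2
  T → 6
  (σ[g>=5](R) ⋈[g=a] T) → 3

== RESULT ==
x | g | y | a
p | 7 | p | 7
s | 5 | r | 5
s | 5 | t | 5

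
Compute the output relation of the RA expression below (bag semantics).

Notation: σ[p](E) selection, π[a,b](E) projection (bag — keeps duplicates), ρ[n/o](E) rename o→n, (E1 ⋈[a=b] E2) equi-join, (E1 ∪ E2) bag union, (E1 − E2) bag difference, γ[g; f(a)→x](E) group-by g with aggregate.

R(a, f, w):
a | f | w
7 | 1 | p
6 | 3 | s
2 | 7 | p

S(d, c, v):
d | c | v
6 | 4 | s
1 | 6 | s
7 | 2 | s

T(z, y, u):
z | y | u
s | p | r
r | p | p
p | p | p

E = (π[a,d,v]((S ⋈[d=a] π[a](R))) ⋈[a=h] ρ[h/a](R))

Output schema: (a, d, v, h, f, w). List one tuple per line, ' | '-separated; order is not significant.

Row counts bottom-up:
  S → 3
  R → 3
  π[a](R) → 3
  (S ⋈[d=a] π[a](R)) → 2
  π[a,d,v]((S ⋈[d=a] π[a](R))) → 2
  R → 3
  ρ[h/a](R) → 3
  (π[a,d,v]((S ⋈[d=a] π[a](R))) ⋈[a=h] ρ[h/a](R)) → 2

== RESULT ==
a | d | v | h | f | w
6 | 6 | s | 6 | 3 | s
7 | 7 | s | 7 | 1 | p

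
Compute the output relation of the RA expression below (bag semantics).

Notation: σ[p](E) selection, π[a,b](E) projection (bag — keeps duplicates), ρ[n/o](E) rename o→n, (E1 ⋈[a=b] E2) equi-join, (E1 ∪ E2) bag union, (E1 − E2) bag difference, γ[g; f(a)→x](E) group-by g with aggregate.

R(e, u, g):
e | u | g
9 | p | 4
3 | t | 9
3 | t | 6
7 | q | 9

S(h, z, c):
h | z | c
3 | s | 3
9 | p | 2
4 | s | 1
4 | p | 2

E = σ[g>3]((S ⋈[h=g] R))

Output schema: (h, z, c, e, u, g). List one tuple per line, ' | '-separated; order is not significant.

Stepwise |·|:
  S → 4
  R → 4
  (S ⋈[h=g] R) → 4
  σ[g>3]((S ⋈[h=g] R)) → 4

== RESULT ==
h | z | c | e | u | g
4 | p | 2 | 9 | p | 4
4 | s | 1 | 9 | p | 4
9 | p | 2 | 3 | t | 9
9 | p | 2 | 7 | q | 9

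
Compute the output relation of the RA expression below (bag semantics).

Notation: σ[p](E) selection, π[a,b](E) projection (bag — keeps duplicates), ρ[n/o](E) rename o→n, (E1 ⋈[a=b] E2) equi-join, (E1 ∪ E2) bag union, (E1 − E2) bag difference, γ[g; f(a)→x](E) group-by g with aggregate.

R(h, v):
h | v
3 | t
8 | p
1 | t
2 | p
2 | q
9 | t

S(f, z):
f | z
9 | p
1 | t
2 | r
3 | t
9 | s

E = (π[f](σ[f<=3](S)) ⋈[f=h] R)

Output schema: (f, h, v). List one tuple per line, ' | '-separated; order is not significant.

Row counts bottom-up:
  S → 5
  σ[f<=3](S) → 3
  π[f](σ[f<=3](S)) → 3
  R → 6
  (π[f](σ[f<=3](S)) ⋈[f=h] R) → 4

== RESULT ==
f | h | v
1 | 1 | t
2 | 2 | p
2 | 2 | q
3 | 3 | t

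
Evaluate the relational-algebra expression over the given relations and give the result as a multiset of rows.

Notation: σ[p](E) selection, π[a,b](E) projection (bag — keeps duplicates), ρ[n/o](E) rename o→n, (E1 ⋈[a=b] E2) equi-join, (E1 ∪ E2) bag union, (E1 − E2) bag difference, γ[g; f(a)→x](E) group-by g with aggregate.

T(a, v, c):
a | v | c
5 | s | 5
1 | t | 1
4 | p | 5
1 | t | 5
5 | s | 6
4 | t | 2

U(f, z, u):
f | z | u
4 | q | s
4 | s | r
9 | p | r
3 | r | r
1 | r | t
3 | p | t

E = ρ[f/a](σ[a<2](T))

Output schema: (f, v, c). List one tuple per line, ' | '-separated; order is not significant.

Stepwise |·|:
  T → 6
  σ[a<2](T) → 2
  ρ[f/a](σ[a<2](T)) → 2

== RESULT ==
f | v | c
1 | t | 1
1 | t | 5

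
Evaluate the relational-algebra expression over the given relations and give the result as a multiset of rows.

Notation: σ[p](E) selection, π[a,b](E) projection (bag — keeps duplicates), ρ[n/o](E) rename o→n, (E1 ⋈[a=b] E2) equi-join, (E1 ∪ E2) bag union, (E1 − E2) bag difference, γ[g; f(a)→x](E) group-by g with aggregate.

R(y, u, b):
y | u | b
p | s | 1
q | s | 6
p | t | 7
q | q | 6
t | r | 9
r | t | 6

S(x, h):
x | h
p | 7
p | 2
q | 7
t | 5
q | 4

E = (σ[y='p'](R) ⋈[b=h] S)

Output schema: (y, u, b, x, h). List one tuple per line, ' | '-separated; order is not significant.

Row counts bottom-up:
  R → 6
  σ[y='p'](R) → 2
  S → 5
  (σ[y='p'](R) ⋈[b=h] S) → 2

== RESULT ==
y | u | b | x | h
p | t | 7 | p | 7
p | t | 7 | q | 7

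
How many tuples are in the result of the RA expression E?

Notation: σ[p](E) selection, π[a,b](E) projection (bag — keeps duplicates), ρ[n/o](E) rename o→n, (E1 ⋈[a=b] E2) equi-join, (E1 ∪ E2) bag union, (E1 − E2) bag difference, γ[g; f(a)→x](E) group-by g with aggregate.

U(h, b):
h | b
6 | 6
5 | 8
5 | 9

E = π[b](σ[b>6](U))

Stepwise |·|:
  U → 3
  σ[b>6](U) → 2
  π[b](σ[b>6](U)) → 2

|E| = 2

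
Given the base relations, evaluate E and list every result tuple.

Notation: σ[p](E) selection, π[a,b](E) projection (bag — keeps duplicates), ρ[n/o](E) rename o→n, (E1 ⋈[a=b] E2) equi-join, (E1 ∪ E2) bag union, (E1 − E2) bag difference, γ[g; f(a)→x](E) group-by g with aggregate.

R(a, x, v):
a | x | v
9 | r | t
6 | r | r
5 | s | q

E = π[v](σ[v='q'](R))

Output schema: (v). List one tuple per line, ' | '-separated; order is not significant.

Stepwise |·|:
  R → 3
  σ[v='q'](R) → 1
  π[v](σ[v='q'](R)) → 1

== RESULT ==
v
q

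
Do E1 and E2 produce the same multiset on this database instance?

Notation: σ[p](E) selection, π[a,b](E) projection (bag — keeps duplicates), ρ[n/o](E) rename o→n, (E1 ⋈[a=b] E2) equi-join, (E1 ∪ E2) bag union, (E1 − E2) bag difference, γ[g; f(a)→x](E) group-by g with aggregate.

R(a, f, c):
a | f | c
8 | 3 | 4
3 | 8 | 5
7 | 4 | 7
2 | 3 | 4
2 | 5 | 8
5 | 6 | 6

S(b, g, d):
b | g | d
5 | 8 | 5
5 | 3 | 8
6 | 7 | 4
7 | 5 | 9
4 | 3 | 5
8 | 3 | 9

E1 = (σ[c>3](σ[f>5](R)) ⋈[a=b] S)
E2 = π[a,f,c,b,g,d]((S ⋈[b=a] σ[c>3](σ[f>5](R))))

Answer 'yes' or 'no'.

E1 row counts bottom-up:
  R → 6
  σ[f>5](R) → 2
  σ[c>3](σ[f>5](R)) → 2
  S → 6
  (σ[c>3](σ[f>5](R)) ⋈[a=b] S) → 2
E2 row counts bottom-up:
  S → 6
  R → 6
  σ[f>5](R) → 2
  σ[c>3](σ[f>5](R)) → 2
  (S ⋈[b=a] σ[c>3](σ[f>5](R))) → 2
  π[a,f,c,b,g,d]((S ⋈[b=a] σ[c>3](σ[f>5](R)))) → 2

E1 and E2 produce the same multiset:
a | f | c | b | g | d
5 | 6 | 6 | 5 | 3 | 8
5 | 6 | 6 | 5 | 8 | 5

yes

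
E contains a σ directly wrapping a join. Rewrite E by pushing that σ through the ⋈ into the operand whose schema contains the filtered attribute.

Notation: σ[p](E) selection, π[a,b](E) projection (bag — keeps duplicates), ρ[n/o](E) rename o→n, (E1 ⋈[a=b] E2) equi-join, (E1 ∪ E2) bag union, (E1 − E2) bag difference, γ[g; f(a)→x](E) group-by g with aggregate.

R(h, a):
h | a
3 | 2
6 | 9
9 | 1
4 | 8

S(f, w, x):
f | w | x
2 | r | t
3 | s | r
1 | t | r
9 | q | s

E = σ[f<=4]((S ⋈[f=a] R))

σ filters on f, owned by the left side.
E' = (σ[f<=4](S) ⋈[f=a] R)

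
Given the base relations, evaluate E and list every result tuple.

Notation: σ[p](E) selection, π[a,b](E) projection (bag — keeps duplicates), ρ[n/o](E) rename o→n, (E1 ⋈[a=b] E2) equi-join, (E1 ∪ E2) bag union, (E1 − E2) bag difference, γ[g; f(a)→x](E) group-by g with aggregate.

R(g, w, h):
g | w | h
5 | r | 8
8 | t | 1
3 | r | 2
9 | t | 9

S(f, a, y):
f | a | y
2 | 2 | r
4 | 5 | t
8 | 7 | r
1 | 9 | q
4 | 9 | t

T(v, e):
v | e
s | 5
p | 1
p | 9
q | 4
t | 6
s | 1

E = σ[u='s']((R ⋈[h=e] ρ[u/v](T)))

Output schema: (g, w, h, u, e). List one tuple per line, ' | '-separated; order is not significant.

Stepwise |·|:
  R → 4
  T → 6
  ρ[u/v](T) → 6
  (R ⋈[h=e] ρ[u/v](T)) → 3
  σ[u='s']((R ⋈[h=e] ρ[u/v](T))) → 1

== RESULT ==
g | w | h | u | e
8 | t | 1 | s | 1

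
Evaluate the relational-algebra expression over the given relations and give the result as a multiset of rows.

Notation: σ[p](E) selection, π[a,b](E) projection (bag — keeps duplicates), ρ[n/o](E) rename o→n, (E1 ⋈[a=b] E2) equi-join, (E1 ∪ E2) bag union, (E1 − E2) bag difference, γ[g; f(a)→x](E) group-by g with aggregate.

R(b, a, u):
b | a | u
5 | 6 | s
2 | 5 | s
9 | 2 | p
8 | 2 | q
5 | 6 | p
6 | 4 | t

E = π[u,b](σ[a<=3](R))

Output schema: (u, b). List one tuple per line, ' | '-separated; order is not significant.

Row counts bottom-up:
  R → 6
  σ[a<=3](R) → 2
  π[u,b](σ[a<=3](R)) → 2

== RESULT ==
u | b
p | 9
q | 8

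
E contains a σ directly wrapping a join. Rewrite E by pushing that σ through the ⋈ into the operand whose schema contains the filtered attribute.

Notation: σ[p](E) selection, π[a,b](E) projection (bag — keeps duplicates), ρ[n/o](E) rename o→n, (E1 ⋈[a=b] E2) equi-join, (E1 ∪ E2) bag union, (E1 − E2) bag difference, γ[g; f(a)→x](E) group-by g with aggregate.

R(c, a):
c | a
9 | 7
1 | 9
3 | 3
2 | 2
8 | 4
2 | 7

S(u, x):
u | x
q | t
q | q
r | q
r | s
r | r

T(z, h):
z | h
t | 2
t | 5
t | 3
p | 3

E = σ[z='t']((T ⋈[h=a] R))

σ filters on z, owned by the left side.
E' = (σ[z='t'](T) ⋈[h=a] R)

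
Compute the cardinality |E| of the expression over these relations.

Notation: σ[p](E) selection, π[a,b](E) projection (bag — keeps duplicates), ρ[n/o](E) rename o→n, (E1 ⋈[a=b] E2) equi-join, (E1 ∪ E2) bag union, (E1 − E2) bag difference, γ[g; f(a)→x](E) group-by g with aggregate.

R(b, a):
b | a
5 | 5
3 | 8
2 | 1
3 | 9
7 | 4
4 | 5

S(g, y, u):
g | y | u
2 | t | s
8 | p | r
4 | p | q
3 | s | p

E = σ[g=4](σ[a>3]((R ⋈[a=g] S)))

Subexpression sizes:
  R → 6
  S → 4
  (R ⋈[a=g] S) → 2
  σ[a>3]((R ⋈[a=g] S)) → 2
  σ[g=4](σ[a>3]((R ⋈[a=g] S))) → 1

|E| = 1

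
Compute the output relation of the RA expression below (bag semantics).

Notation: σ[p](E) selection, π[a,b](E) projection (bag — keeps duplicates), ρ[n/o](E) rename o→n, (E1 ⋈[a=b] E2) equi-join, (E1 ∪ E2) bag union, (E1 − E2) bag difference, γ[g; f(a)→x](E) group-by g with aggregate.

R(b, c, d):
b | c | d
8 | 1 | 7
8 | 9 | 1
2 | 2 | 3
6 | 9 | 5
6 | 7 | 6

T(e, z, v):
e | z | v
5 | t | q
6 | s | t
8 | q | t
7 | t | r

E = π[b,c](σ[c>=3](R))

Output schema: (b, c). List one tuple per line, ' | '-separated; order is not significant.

Row counts bottom-up:
  R → 5
  σ[c>=3](R) → 3
  π[b,c](σ[c>=3](R)) → 3

== RESULT ==
b | c
6 | 7
6 | 9
8 | 9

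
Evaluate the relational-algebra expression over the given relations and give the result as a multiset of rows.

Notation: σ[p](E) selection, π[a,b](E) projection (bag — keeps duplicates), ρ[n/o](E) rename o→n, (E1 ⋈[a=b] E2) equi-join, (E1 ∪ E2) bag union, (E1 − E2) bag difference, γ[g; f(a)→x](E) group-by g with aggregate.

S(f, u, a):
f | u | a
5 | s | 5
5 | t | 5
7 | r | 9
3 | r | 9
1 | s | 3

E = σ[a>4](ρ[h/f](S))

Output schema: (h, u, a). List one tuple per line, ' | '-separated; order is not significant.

Per-node cardinality:
  S → 5
  ρ[h/f](S) → 5
  σ[a>4](ρ[h/f](S)) → 4

== RESULT ==
h | u | a
3 | r | 9
5 | s | 5
5 | t | 5
7 | r | 9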